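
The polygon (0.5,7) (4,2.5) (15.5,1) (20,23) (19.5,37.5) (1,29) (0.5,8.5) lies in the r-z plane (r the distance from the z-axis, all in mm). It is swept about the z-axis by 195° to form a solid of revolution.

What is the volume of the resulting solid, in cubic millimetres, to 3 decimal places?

Profile (r,z), 7 vertices: (0.5,7) (4,2.5) (15.5,1) (20,23) (19.5,37.5) (1,29) (0.5,8.5)
edge 0: (0.5,7)→(4,2.5)  cross = 0.5·2.5 − 4·7 = -26.7500; (r_i+r_j)·cross = 4.5·-26.7500 = -120.3750
edge 1: (4,2.5)→(15.5,1)  cross = 4·1 − 15.5·2.5 = -34.7500; (r_i+r_j)·cross = 19.5·-34.7500 = -677.6250
edge 2: (15.5,1)→(20,23)  cross = 15.5·23 − 20·1 = 336.5000; (r_i+r_j)·cross = 35.5·336.5000 = 11945.7500
edge 3: (20,23)→(19.5,37.5)  cross = 20·37.5 − 19.5·23 = 301.5000; (r_i+r_j)·cross = 39.5·301.5000 = 11909.2500
edge 4: (19.5,37.5)→(1,29)  cross = 19.5·29 − 1·37.5 = 528.0000; (r_i+r_j)·cross = 20.5·528.0000 = 10824.0000
edge 5: (1,29)→(0.5,8.5)  cross = 1·8.5 − 0.5·29 = -6.0000; (r_i+r_j)·cross = 1.5·-6.0000 = -9.0000
edge 6: (0.5,8.5)→(0.5,7)  cross = 0.5·7 − 0.5·8.5 = -0.7500; (r_i+r_j)·cross = 1·-0.7500 = -0.7500
Σcross = 1097.7500 → A = |Σcross|/2 = 548.8750 mm²
Σ(r_i+r_j)·cross = 33871.2500 → first moment M = |Σ|/6 = 5645.2083
R_c = M/A = 5645.2083/548.8750 = 10.2851 mm
θ = 195° = 3.403392 rad
V = θ·R_c·A = 3.403392·10.2851·548.8750 = 19212.857 mm³

Volume = 19212.857 mm³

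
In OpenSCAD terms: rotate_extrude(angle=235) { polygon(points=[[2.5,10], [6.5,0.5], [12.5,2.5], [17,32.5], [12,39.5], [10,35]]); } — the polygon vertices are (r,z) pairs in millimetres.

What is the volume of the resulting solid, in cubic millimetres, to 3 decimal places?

Profile (r,z), 6 vertices: (2.5,10) (6.5,0.5) (12.5,2.5) (17,32.5) (12,39.5) (10,35)
edge 0: (2.5,10)→(6.5,0.5)  cross = 2.5·0.5 − 6.5·10 = -63.7500; (r_i+r_j)·cross = 9·-63.7500 = -573.7500
edge 1: (6.5,0.5)→(12.5,2.5)  cross = 6.5·2.5 − 12.5·0.5 = 10.0000; (r_i+r_j)·cross = 19·10.0000 = 190.0000
edge 2: (12.5,2.5)→(17,32.5)  cross = 12.5·32.5 − 17·2.5 = 363.7500; (r_i+r_j)·cross = 29.5·363.7500 = 10730.6250
edge 3: (17,32.5)→(12,39.5)  cross = 17·39.5 − 12·32.5 = 281.5000; (r_i+r_j)·cross = 29·281.5000 = 8163.5000
edge 4: (12,39.5)→(10,35)  cross = 12·35 − 10·39.5 = 25.0000; (r_i+r_j)·cross = 22·25.0000 = 550.0000
edge 5: (10,35)→(2.5,10)  cross = 10·10 − 2.5·35 = 12.5000; (r_i+r_j)·cross = 12.5·12.5000 = 156.2500
Σcross = 629.0000 → A = |Σcross|/2 = 314.5000 mm²
Σ(r_i+r_j)·cross = 19216.6250 → first moment M = |Σ|/6 = 3202.7708
R_c = M/A = 3202.7708/314.5000 = 10.1837 mm
θ = 235° = 4.101524 rad
V = θ·R_c·A = 4.101524·10.1837·314.5000 = 13136.241 mm³

Volume = 13136.241 mm³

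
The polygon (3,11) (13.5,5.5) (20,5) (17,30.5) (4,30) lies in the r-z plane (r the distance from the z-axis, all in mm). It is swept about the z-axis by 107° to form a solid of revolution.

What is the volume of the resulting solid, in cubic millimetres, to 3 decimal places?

Profile (r,z), 5 vertices: (3,11) (13.5,5.5) (20,5) (17,30.5) (4,30)
edge 0: (3,11)→(13.5,5.5)  cross = 3·5.5 − 13.5·11 = -132.0000; (r_i+r_j)·cross = 16.5·-132.0000 = -2178.0000
edge 1: (13.5,5.5)→(20,5)  cross = 13.5·5 − 20·5.5 = -42.5000; (r_i+r_j)·cross = 33.5·-42.5000 = -1423.7500
edge 2: (20,5)→(17,30.5)  cross = 20·30.5 − 17·5 = 525.0000; (r_i+r_j)·cross = 37·525.0000 = 19425.0000
edge 3: (17,30.5)→(4,30)  cross = 17·30 − 4·30.5 = 388.0000; (r_i+r_j)·cross = 21·388.0000 = 8148.0000
edge 4: (4,30)→(3,11)  cross = 4·11 − 3·30 = -46.0000; (r_i+r_j)·cross = 7·-46.0000 = -322.0000
Σcross = 692.5000 → A = |Σcross|/2 = 346.2500 mm²
Σ(r_i+r_j)·cross = 23649.2500 → first moment M = |Σ|/6 = 3941.5417
R_c = M/A = 3941.5417/346.2500 = 11.3835 mm
θ = 107° = 1.867502 rad
V = θ·R_c·A = 1.867502·11.3835·346.2500 = 7360.838 mm³

Volume = 7360.838 mm³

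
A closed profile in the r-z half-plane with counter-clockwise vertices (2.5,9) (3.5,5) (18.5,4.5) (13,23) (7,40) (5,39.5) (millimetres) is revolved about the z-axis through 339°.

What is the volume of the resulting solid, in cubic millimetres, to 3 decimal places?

Profile (r,z), 6 vertices: (2.5,9) (3.5,5) (18.5,4.5) (13,23) (7,40) (5,39.5)
edge 0: (2.5,9)→(3.5,5)  cross = 2.5·5 − 3.5·9 = -19.0000; (r_i+r_j)·cross = 6·-19.0000 = -114.0000
edge 1: (3.5,5)→(18.5,4.5)  cross = 3.5·4.5 − 18.5·5 = -76.7500; (r_i+r_j)·cross = 22·-76.7500 = -1688.5000
edge 2: (18.5,4.5)→(13,23)  cross = 18.5·23 − 13·4.5 = 367.0000; (r_i+r_j)·cross = 31.5·367.0000 = 11560.5000
edge 3: (13,23)→(7,40)  cross = 13·40 − 7·23 = 359.0000; (r_i+r_j)·cross = 20·359.0000 = 7180.0000
edge 4: (7,40)→(5,39.5)  cross = 7·39.5 − 5·40 = 76.5000; (r_i+r_j)·cross = 12·76.5000 = 918.0000
edge 5: (5,39.5)→(2.5,9)  cross = 5·9 − 2.5·39.5 = -53.7500; (r_i+r_j)·cross = 7.5·-53.7500 = -403.1250
Σcross = 653.0000 → A = |Σcross|/2 = 326.5000 mm²
Σ(r_i+r_j)·cross = 17452.8750 → first moment M = |Σ|/6 = 2908.8125
R_c = M/A = 2908.8125/326.5000 = 8.9091 mm
θ = 339° = 5.916666 rad
V = θ·R_c·A = 5.916666·8.9091·326.5000 = 17210.472 mm³

Volume = 17210.472 mm³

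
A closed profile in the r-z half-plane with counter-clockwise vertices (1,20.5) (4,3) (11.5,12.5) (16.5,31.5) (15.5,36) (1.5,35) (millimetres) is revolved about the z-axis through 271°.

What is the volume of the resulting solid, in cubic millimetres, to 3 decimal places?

Volume = 12527.086 mm³

Profile (r,z), 6 vertices: (1,20.5) (4,3) (11.5,12.5) (16.5,31.5) (15.5,36) (1.5,35)
edge 0: (1,20.5)→(4,3)  cross = 1·3 − 4·20.5 = -79.0000; (r_i+r_j)·cross = 5·-79.0000 = -395.0000
edge 1: (4,3)→(11.5,12.5)  cross = 4·12.5 − 11.5·3 = 15.5000; (r_i+r_j)·cross = 15.5·15.5000 = 240.2500
edge 2: (11.5,12.5)→(16.5,31.5)  cross = 11.5·31.5 − 16.5·12.5 = 156.0000; (r_i+r_j)·cross = 28·156.0000 = 4368.0000
edge 3: (16.5,31.5)→(15.5,36)  cross = 16.5·36 − 15.5·31.5 = 105.7500; (r_i+r_j)·cross = 32·105.7500 = 3384.0000
edge 4: (15.5,36)→(1.5,35)  cross = 15.5·35 − 1.5·36 = 488.5000; (r_i+r_j)·cross = 17·488.5000 = 8304.5000
edge 5: (1.5,35)→(1,20.5)  cross = 1.5·20.5 − 1·35 = -4.2500; (r_i+r_j)·cross = 2.5·-4.2500 = -10.6250
Σcross = 682.5000 → A = |Σcross|/2 = 341.2500 mm²
Σ(r_i+r_j)·cross = 15891.1250 → first moment M = |Σ|/6 = 2648.5208
R_c = M/A = 2648.5208/341.2500 = 7.7612 mm
θ = 271° = 4.729842 rad
V = θ·R_c·A = 4.729842·7.7612·341.2500 = 12527.086 mm³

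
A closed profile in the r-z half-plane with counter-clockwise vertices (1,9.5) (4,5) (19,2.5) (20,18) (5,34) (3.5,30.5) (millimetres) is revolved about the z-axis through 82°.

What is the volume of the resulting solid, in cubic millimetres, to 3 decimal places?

Volume = 5799.846 mm³

Profile (r,z), 6 vertices: (1,9.5) (4,5) (19,2.5) (20,18) (5,34) (3.5,30.5)
edge 0: (1,9.5)→(4,5)  cross = 1·5 − 4·9.5 = -33.0000; (r_i+r_j)·cross = 5·-33.0000 = -165.0000
edge 1: (4,5)→(19,2.5)  cross = 4·2.5 − 19·5 = -85.0000; (r_i+r_j)·cross = 23·-85.0000 = -1955.0000
edge 2: (19,2.5)→(20,18)  cross = 19·18 − 20·2.5 = 292.0000; (r_i+r_j)·cross = 39·292.0000 = 11388.0000
edge 3: (20,18)→(5,34)  cross = 20·34 − 5·18 = 590.0000; (r_i+r_j)·cross = 25·590.0000 = 14750.0000
edge 4: (5,34)→(3.5,30.5)  cross = 5·30.5 − 3.5·34 = 33.5000; (r_i+r_j)·cross = 8.5·33.5000 = 284.7500
edge 5: (3.5,30.5)→(1,9.5)  cross = 3.5·9.5 − 1·30.5 = 2.7500; (r_i+r_j)·cross = 4.5·2.7500 = 12.3750
Σcross = 800.2500 → A = |Σcross|/2 = 400.1250 mm²
Σ(r_i+r_j)·cross = 24315.1250 → first moment M = |Σ|/6 = 4052.5208
R_c = M/A = 4052.5208/400.1250 = 10.1281 mm
θ = 82° = 1.431170 rad
V = θ·R_c·A = 1.431170·10.1281·400.1250 = 5799.846 mm³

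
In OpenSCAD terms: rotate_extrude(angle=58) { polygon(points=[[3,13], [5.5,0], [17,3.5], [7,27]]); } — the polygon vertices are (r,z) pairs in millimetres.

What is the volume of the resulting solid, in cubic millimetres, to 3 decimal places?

Volume = 1746.771 mm³

Profile (r,z), 4 vertices: (3,13) (5.5,0) (17,3.5) (7,27)
edge 0: (3,13)→(5.5,0)  cross = 3·0 − 5.5·13 = -71.5000; (r_i+r_j)·cross = 8.5·-71.5000 = -607.7500
edge 1: (5.5,0)→(17,3.5)  cross = 5.5·3.5 − 17·0 = 19.2500; (r_i+r_j)·cross = 22.5·19.2500 = 433.1250
edge 2: (17,3.5)→(7,27)  cross = 17·27 − 7·3.5 = 434.5000; (r_i+r_j)·cross = 24·434.5000 = 10428.0000
edge 3: (7,27)→(3,13)  cross = 7·13 − 3·27 = 10.0000; (r_i+r_j)·cross = 10·10.0000 = 100.0000
Σcross = 392.2500 → A = |Σcross|/2 = 196.1250 mm²
Σ(r_i+r_j)·cross = 10353.3750 → first moment M = |Σ|/6 = 1725.5625
R_c = M/A = 1725.5625/196.1250 = 8.7983 mm
θ = 58° = 1.012291 rad
V = θ·R_c·A = 1.012291·8.7983·196.1250 = 1746.771 mm³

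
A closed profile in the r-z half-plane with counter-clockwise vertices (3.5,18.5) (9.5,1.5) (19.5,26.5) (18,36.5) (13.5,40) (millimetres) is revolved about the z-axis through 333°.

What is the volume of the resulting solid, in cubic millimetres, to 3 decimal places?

Profile (r,z), 5 vertices: (3.5,18.5) (9.5,1.5) (19.5,26.5) (18,36.5) (13.5,40)
edge 0: (3.5,18.5)→(9.5,1.5)  cross = 3.5·1.5 − 9.5·18.5 = -170.5000; (r_i+r_j)·cross = 13·-170.5000 = -2216.5000
edge 1: (9.5,1.5)→(19.5,26.5)  cross = 9.5·26.5 − 19.5·1.5 = 222.5000; (r_i+r_j)·cross = 29·222.5000 = 6452.5000
edge 2: (19.5,26.5)→(18,36.5)  cross = 19.5·36.5 − 18·26.5 = 234.7500; (r_i+r_j)·cross = 37.5·234.7500 = 8803.1250
edge 3: (18,36.5)→(13.5,40)  cross = 18·40 − 13.5·36.5 = 227.2500; (r_i+r_j)·cross = 31.5·227.2500 = 7158.3750
edge 4: (13.5,40)→(3.5,18.5)  cross = 13.5·18.5 − 3.5·40 = 109.7500; (r_i+r_j)·cross = 17·109.7500 = 1865.7500
Σcross = 623.7500 → A = |Σcross|/2 = 311.8750 mm²
Σ(r_i+r_j)·cross = 22063.2500 → first moment M = |Σ|/6 = 3677.2083
R_c = M/A = 3677.2083/311.8750 = 11.7906 mm
θ = 333° = 5.811946 rad
V = θ·R_c·A = 5.811946·11.7906·311.8750 = 21371.738 mm³

Volume = 21371.738 mm³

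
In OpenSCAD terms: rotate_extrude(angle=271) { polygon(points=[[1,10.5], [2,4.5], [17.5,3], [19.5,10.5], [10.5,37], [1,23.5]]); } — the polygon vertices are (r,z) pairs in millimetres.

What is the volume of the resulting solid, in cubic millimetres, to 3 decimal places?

Profile (r,z), 6 vertices: (1,10.5) (2,4.5) (17.5,3) (19.5,10.5) (10.5,37) (1,23.5)
edge 0: (1,10.5)→(2,4.5)  cross = 1·4.5 − 2·10.5 = -16.5000; (r_i+r_j)·cross = 3·-16.5000 = -49.5000
edge 1: (2,4.5)→(17.5,3)  cross = 2·3 − 17.5·4.5 = -72.7500; (r_i+r_j)·cross = 19.5·-72.7500 = -1418.6250
edge 2: (17.5,3)→(19.5,10.5)  cross = 17.5·10.5 − 19.5·3 = 125.2500; (r_i+r_j)·cross = 37·125.2500 = 4634.2500
edge 3: (19.5,10.5)→(10.5,37)  cross = 19.5·37 − 10.5·10.5 = 611.2500; (r_i+r_j)·cross = 30·611.2500 = 18337.5000
edge 4: (10.5,37)→(1,23.5)  cross = 10.5·23.5 − 1·37 = 209.7500; (r_i+r_j)·cross = 11.5·209.7500 = 2412.1250
edge 5: (1,23.5)→(1,10.5)  cross = 1·10.5 − 1·23.5 = -13.0000; (r_i+r_j)·cross = 2·-13.0000 = -26.0000
Σcross = 844.0000 → A = |Σcross|/2 = 422.0000 mm²
Σ(r_i+r_j)·cross = 23889.7500 → first moment M = |Σ|/6 = 3981.6250
R_c = M/A = 3981.6250/422.0000 = 9.4351 mm
θ = 271° = 4.729842 rad
V = θ·R_c·A = 4.729842·9.4351·422.0000 = 18832.458 mm³

Volume = 18832.458 mm³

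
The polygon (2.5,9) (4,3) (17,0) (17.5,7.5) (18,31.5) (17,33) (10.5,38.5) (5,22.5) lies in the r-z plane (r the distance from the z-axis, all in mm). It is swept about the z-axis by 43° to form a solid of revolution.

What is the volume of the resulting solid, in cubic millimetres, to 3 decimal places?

Volume = 3631.207 mm³

Profile (r,z), 8 vertices: (2.5,9) (4,3) (17,0) (17.5,7.5) (18,31.5) (17,33) (10.5,38.5) (5,22.5)
edge 0: (2.5,9)→(4,3)  cross = 2.5·3 − 4·9 = -28.5000; (r_i+r_j)·cross = 6.5·-28.5000 = -185.2500
edge 1: (4,3)→(17,0)  cross = 4·0 − 17·3 = -51.0000; (r_i+r_j)·cross = 21·-51.0000 = -1071.0000
edge 2: (17,0)→(17.5,7.5)  cross = 17·7.5 − 17.5·0 = 127.5000; (r_i+r_j)·cross = 34.5·127.5000 = 4398.7500
edge 3: (17.5,7.5)→(18,31.5)  cross = 17.5·31.5 − 18·7.5 = 416.2500; (r_i+r_j)·cross = 35.5·416.2500 = 14776.8750
edge 4: (18,31.5)→(17,33)  cross = 18·33 − 17·31.5 = 58.5000; (r_i+r_j)·cross = 35·58.5000 = 2047.5000
edge 5: (17,33)→(10.5,38.5)  cross = 17·38.5 − 10.5·33 = 308.0000; (r_i+r_j)·cross = 27.5·308.0000 = 8470.0000
edge 6: (10.5,38.5)→(5,22.5)  cross = 10.5·22.5 − 5·38.5 = 43.7500; (r_i+r_j)·cross = 15.5·43.7500 = 678.1250
edge 7: (5,22.5)→(2.5,9)  cross = 5·9 − 2.5·22.5 = -11.2500; (r_i+r_j)·cross = 7.5·-11.2500 = -84.3750
Σcross = 863.2500 → A = |Σcross|/2 = 431.6250 mm²
Σ(r_i+r_j)·cross = 29030.6250 → first moment M = |Σ|/6 = 4838.4375
R_c = M/A = 4838.4375/431.6250 = 11.2098 mm
θ = 43° = 0.750492 rad
V = θ·R_c·A = 0.750492·11.2098·431.6250 = 3631.207 mm³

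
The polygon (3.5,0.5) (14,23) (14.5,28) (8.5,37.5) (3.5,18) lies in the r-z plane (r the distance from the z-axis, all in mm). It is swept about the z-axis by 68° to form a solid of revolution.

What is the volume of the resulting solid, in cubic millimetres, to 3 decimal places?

Volume = 1942.039 mm³

Profile (r,z), 5 vertices: (3.5,0.5) (14,23) (14.5,28) (8.5,37.5) (3.5,18)
edge 0: (3.5,0.5)→(14,23)  cross = 3.5·23 − 14·0.5 = 73.5000; (r_i+r_j)·cross = 17.5·73.5000 = 1286.2500
edge 1: (14,23)→(14.5,28)  cross = 14·28 − 14.5·23 = 58.5000; (r_i+r_j)·cross = 28.5·58.5000 = 1667.2500
edge 2: (14.5,28)→(8.5,37.5)  cross = 14.5·37.5 − 8.5·28 = 305.7500; (r_i+r_j)·cross = 23·305.7500 = 7032.2500
edge 3: (8.5,37.5)→(3.5,18)  cross = 8.5·18 − 3.5·37.5 = 21.7500; (r_i+r_j)·cross = 12·21.7500 = 261.0000
edge 4: (3.5,18)→(3.5,0.5)  cross = 3.5·0.5 − 3.5·18 = -61.2500; (r_i+r_j)·cross = 7·-61.2500 = -428.7500
Σcross = 398.2500 → A = |Σcross|/2 = 199.1250 mm²
Σ(r_i+r_j)·cross = 9818.0000 → first moment M = |Σ|/6 = 1636.3333
R_c = M/A = 1636.3333/199.1250 = 8.2176 mm
θ = 68° = 1.186824 rad
V = θ·R_c·A = 1.186824·8.2176·199.1250 = 1942.039 mm³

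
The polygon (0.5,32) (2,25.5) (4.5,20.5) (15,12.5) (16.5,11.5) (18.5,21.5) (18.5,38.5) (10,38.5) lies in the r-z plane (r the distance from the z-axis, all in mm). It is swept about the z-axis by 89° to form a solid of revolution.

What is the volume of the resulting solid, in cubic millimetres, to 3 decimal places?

Volume = 5830.473 mm³

Profile (r,z), 8 vertices: (0.5,32) (2,25.5) (4.5,20.5) (15,12.5) (16.5,11.5) (18.5,21.5) (18.5,38.5) (10,38.5)
edge 0: (0.5,32)→(2,25.5)  cross = 0.5·25.5 − 2·32 = -51.2500; (r_i+r_j)·cross = 2.5·-51.2500 = -128.1250
edge 1: (2,25.5)→(4.5,20.5)  cross = 2·20.5 − 4.5·25.5 = -73.7500; (r_i+r_j)·cross = 6.5·-73.7500 = -479.3750
edge 2: (4.5,20.5)→(15,12.5)  cross = 4.5·12.5 − 15·20.5 = -251.2500; (r_i+r_j)·cross = 19.5·-251.2500 = -4899.3750
edge 3: (15,12.5)→(16.5,11.5)  cross = 15·11.5 − 16.5·12.5 = -33.7500; (r_i+r_j)·cross = 31.5·-33.7500 = -1063.1250
edge 4: (16.5,11.5)→(18.5,21.5)  cross = 16.5·21.5 − 18.5·11.5 = 142.0000; (r_i+r_j)·cross = 35·142.0000 = 4970.0000
edge 5: (18.5,21.5)→(18.5,38.5)  cross = 18.5·38.5 − 18.5·21.5 = 314.5000; (r_i+r_j)·cross = 37·314.5000 = 11636.5000
edge 6: (18.5,38.5)→(10,38.5)  cross = 18.5·38.5 − 10·38.5 = 327.2500; (r_i+r_j)·cross = 28.5·327.2500 = 9326.6250
edge 7: (10,38.5)→(0.5,32)  cross = 10·32 − 0.5·38.5 = 300.7500; (r_i+r_j)·cross = 10.5·300.7500 = 3157.8750
Σcross = 674.5000 → A = |Σcross|/2 = 337.2500 mm²
Σ(r_i+r_j)·cross = 22521.0000 → first moment M = |Σ|/6 = 3753.5000
R_c = M/A = 3753.5000/337.2500 = 11.1297 mm
θ = 89° = 1.553343 rad
V = θ·R_c·A = 1.553343·11.1297·337.2500 = 5830.473 mm³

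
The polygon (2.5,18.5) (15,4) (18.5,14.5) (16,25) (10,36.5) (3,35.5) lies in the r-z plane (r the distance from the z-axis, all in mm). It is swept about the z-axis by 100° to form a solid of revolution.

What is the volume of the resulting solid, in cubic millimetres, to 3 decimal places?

Volume = 5751.114 mm³

Profile (r,z), 6 vertices: (2.5,18.5) (15,4) (18.5,14.5) (16,25) (10,36.5) (3,35.5)
edge 0: (2.5,18.5)→(15,4)  cross = 2.5·4 − 15·18.5 = -267.5000; (r_i+r_j)·cross = 17.5·-267.5000 = -4681.2500
edge 1: (15,4)→(18.5,14.5)  cross = 15·14.5 − 18.5·4 = 143.5000; (r_i+r_j)·cross = 33.5·143.5000 = 4807.2500
edge 2: (18.5,14.5)→(16,25)  cross = 18.5·25 − 16·14.5 = 230.5000; (r_i+r_j)·cross = 34.5·230.5000 = 7952.2500
edge 3: (16,25)→(10,36.5)  cross = 16·36.5 − 10·25 = 334.0000; (r_i+r_j)·cross = 26·334.0000 = 8684.0000
edge 4: (10,36.5)→(3,35.5)  cross = 10·35.5 − 3·36.5 = 245.5000; (r_i+r_j)·cross = 13·245.5000 = 3191.5000
edge 5: (3,35.5)→(2.5,18.5)  cross = 3·18.5 − 2.5·35.5 = -33.2500; (r_i+r_j)·cross = 5.5·-33.2500 = -182.8750
Σcross = 652.7500 → A = |Σcross|/2 = 326.3750 mm²
Σ(r_i+r_j)·cross = 19770.8750 → first moment M = |Σ|/6 = 3295.1458
R_c = M/A = 3295.1458/326.3750 = 10.0962 mm
θ = 100° = 1.745329 rad
V = θ·R_c·A = 1.745329·10.0962·326.3750 = 5751.114 mm³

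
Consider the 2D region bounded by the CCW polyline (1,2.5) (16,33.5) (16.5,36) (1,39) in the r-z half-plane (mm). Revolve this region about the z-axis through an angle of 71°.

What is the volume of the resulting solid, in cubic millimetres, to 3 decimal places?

Profile (r,z), 4 vertices: (1,2.5) (16,33.5) (16.5,36) (1,39)
edge 0: (1,2.5)→(16,33.5)  cross = 1·33.5 − 16·2.5 = -6.5000; (r_i+r_j)·cross = 17·-6.5000 = -110.5000
edge 1: (16,33.5)→(16.5,36)  cross = 16·36 − 16.5·33.5 = 23.2500; (r_i+r_j)·cross = 32.5·23.2500 = 755.6250
edge 2: (16.5,36)→(1,39)  cross = 16.5·39 − 1·36 = 607.5000; (r_i+r_j)·cross = 17.5·607.5000 = 10631.2500
edge 3: (1,39)→(1,2.5)  cross = 1·2.5 − 1·39 = -36.5000; (r_i+r_j)·cross = 2·-36.5000 = -73.0000
Σcross = 587.7500 → A = |Σcross|/2 = 293.8750 mm²
Σ(r_i+r_j)·cross = 11203.3750 → first moment M = |Σ|/6 = 1867.2292
R_c = M/A = 1867.2292/293.8750 = 6.3538 mm
θ = 71° = 1.239184 rad
V = θ·R_c·A = 1.239184·6.3538·293.8750 = 2313.840 mm³

Volume = 2313.840 mm³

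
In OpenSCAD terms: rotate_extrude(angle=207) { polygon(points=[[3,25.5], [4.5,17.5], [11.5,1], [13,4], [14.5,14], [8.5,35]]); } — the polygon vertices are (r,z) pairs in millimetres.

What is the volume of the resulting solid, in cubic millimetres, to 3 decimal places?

Volume = 6517.699 mm³

Profile (r,z), 6 vertices: (3,25.5) (4.5,17.5) (11.5,1) (13,4) (14.5,14) (8.5,35)
edge 0: (3,25.5)→(4.5,17.5)  cross = 3·17.5 − 4.5·25.5 = -62.2500; (r_i+r_j)·cross = 7.5·-62.2500 = -466.8750
edge 1: (4.5,17.5)→(11.5,1)  cross = 4.5·1 − 11.5·17.5 = -196.7500; (r_i+r_j)·cross = 16·-196.7500 = -3148.0000
edge 2: (11.5,1)→(13,4)  cross = 11.5·4 − 13·1 = 33.0000; (r_i+r_j)·cross = 24.5·33.0000 = 808.5000
edge 3: (13,4)→(14.5,14)  cross = 13·14 − 14.5·4 = 124.0000; (r_i+r_j)·cross = 27.5·124.0000 = 3410.0000
edge 4: (14.5,14)→(8.5,35)  cross = 14.5·35 − 8.5·14 = 388.5000; (r_i+r_j)·cross = 23·388.5000 = 8935.5000
edge 5: (8.5,35)→(3,25.5)  cross = 8.5·25.5 − 3·35 = 111.7500; (r_i+r_j)·cross = 11.5·111.7500 = 1285.1250
Σcross = 398.2500 → A = |Σcross|/2 = 199.1250 mm²
Σ(r_i+r_j)·cross = 10824.2500 → first moment M = |Σ|/6 = 1804.0417
R_c = M/A = 1804.0417/199.1250 = 9.0598 mm
θ = 207° = 3.612832 rad
V = θ·R_c·A = 3.612832·9.0598·199.1250 = 6517.699 mm³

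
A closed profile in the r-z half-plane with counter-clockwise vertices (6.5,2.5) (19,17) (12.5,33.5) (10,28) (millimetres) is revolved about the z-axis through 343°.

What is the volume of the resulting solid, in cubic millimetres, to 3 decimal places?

Volume = 12680.860 mm³

Profile (r,z), 4 vertices: (6.5,2.5) (19,17) (12.5,33.5) (10,28)
edge 0: (6.5,2.5)→(19,17)  cross = 6.5·17 − 19·2.5 = 63.0000; (r_i+r_j)·cross = 25.5·63.0000 = 1606.5000
edge 1: (19,17)→(12.5,33.5)  cross = 19·33.5 − 12.5·17 = 424.0000; (r_i+r_j)·cross = 31.5·424.0000 = 13356.0000
edge 2: (12.5,33.5)→(10,28)  cross = 12.5·28 − 10·33.5 = 15.0000; (r_i+r_j)·cross = 22.5·15.0000 = 337.5000
edge 3: (10,28)→(6.5,2.5)  cross = 10·2.5 − 6.5·28 = -157.0000; (r_i+r_j)·cross = 16.5·-157.0000 = -2590.5000
Σcross = 345.0000 → A = |Σcross|/2 = 172.5000 mm²
Σ(r_i+r_j)·cross = 12709.5000 → first moment M = |Σ|/6 = 2118.2500
R_c = M/A = 2118.2500/172.5000 = 12.2797 mm
θ = 343° = 5.986479 rad
V = θ·R_c·A = 5.986479·12.2797·172.5000 = 12680.860 mm³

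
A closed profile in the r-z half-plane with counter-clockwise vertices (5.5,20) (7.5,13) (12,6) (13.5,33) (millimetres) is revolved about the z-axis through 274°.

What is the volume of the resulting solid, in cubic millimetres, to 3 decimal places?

Profile (r,z), 4 vertices: (5.5,20) (7.5,13) (12,6) (13.5,33)
edge 0: (5.5,20)→(7.5,13)  cross = 5.5·13 − 7.5·20 = -78.5000; (r_i+r_j)·cross = 13·-78.5000 = -1020.5000
edge 1: (7.5,13)→(12,6)  cross = 7.5·6 − 12·13 = -111.0000; (r_i+r_j)·cross = 19.5·-111.0000 = -2164.5000
edge 2: (12,6)→(13.5,33)  cross = 12·33 − 13.5·6 = 315.0000; (r_i+r_j)·cross = 25.5·315.0000 = 8032.5000
edge 3: (13.5,33)→(5.5,20)  cross = 13.5·20 − 5.5·33 = 88.5000; (r_i+r_j)·cross = 19·88.5000 = 1681.5000
Σcross = 214.0000 → A = |Σcross|/2 = 107.0000 mm²
Σ(r_i+r_j)·cross = 6529.0000 → first moment M = |Σ|/6 = 1088.1667
R_c = M/A = 1088.1667/107.0000 = 10.1698 mm
θ = 274° = 4.782202 rad
V = θ·R_c·A = 4.782202·10.1698·107.0000 = 5203.833 mm³

Volume = 5203.833 mm³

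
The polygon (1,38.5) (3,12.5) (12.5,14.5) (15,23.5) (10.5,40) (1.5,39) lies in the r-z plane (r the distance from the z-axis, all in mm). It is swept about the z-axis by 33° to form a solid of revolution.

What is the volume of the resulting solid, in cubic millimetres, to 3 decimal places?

Profile (r,z), 6 vertices: (1,38.5) (3,12.5) (12.5,14.5) (15,23.5) (10.5,40) (1.5,39)
edge 0: (1,38.5)→(3,12.5)  cross = 1·12.5 − 3·38.5 = -103.0000; (r_i+r_j)·cross = 4·-103.0000 = -412.0000
edge 1: (3,12.5)→(12.5,14.5)  cross = 3·14.5 − 12.5·12.5 = -112.7500; (r_i+r_j)·cross = 15.5·-112.7500 = -1747.6250
edge 2: (12.5,14.5)→(15,23.5)  cross = 12.5·23.5 − 15·14.5 = 76.2500; (r_i+r_j)·cross = 27.5·76.2500 = 2096.8750
edge 3: (15,23.5)→(10.5,40)  cross = 15·40 − 10.5·23.5 = 353.2500; (r_i+r_j)·cross = 25.5·353.2500 = 9007.8750
edge 4: (10.5,40)→(1.5,39)  cross = 10.5·39 − 1.5·40 = 349.5000; (r_i+r_j)·cross = 12·349.5000 = 4194.0000
edge 5: (1.5,39)→(1,38.5)  cross = 1.5·38.5 − 1·39 = 18.7500; (r_i+r_j)·cross = 2.5·18.7500 = 46.8750
Σcross = 582.0000 → A = |Σcross|/2 = 291.0000 mm²
Σ(r_i+r_j)·cross = 13186.0000 → first moment M = |Σ|/6 = 2197.6667
R_c = M/A = 2197.6667/291.0000 = 7.5521 mm
θ = 33° = 0.575959 rad
V = θ·R_c·A = 0.575959·7.5521·291.0000 = 1265.765 mm³

Volume = 1265.765 mm³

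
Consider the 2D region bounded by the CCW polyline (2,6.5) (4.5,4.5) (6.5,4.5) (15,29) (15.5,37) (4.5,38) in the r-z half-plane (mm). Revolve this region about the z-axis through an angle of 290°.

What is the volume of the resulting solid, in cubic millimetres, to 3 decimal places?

Profile (r,z), 6 vertices: (2,6.5) (4.5,4.5) (6.5,4.5) (15,29) (15.5,37) (4.5,38)
edge 0: (2,6.5)→(4.5,4.5)  cross = 2·4.5 − 4.5·6.5 = -20.2500; (r_i+r_j)·cross = 6.5·-20.2500 = -131.6250
edge 1: (4.5,4.5)→(6.5,4.5)  cross = 4.5·4.5 − 6.5·4.5 = -9.0000; (r_i+r_j)·cross = 11·-9.0000 = -99.0000
edge 2: (6.5,4.5)→(15,29)  cross = 6.5·29 − 15·4.5 = 121.0000; (r_i+r_j)·cross = 21.5·121.0000 = 2601.5000
edge 3: (15,29)→(15.5,37)  cross = 15·37 − 15.5·29 = 105.5000; (r_i+r_j)·cross = 30.5·105.5000 = 3217.7500
edge 4: (15.5,37)→(4.5,38)  cross = 15.5·38 − 4.5·37 = 422.5000; (r_i+r_j)·cross = 20·422.5000 = 8450.0000
edge 5: (4.5,38)→(2,6.5)  cross = 4.5·6.5 − 2·38 = -46.7500; (r_i+r_j)·cross = 6.5·-46.7500 = -303.8750
Σcross = 573.0000 → A = |Σcross|/2 = 286.5000 mm²
Σ(r_i+r_j)·cross = 13734.7500 → first moment M = |Σ|/6 = 2289.1250
R_c = M/A = 2289.1250/286.5000 = 7.9900 mm
θ = 290° = 5.061455 rad
V = θ·R_c·A = 5.061455·7.9900·286.5000 = 11586.303 mm³

Volume = 11586.303 mm³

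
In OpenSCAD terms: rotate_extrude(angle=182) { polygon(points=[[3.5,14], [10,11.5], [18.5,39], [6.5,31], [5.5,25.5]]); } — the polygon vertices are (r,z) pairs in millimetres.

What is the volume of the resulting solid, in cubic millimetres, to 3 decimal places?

Profile (r,z), 5 vertices: (3.5,14) (10,11.5) (18.5,39) (6.5,31) (5.5,25.5)
edge 0: (3.5,14)→(10,11.5)  cross = 3.5·11.5 − 10·14 = -99.7500; (r_i+r_j)·cross = 13.5·-99.7500 = -1346.6250
edge 1: (10,11.5)→(18.5,39)  cross = 10·39 − 18.5·11.5 = 177.2500; (r_i+r_j)·cross = 28.5·177.2500 = 5051.6250
edge 2: (18.5,39)→(6.5,31)  cross = 18.5·31 − 6.5·39 = 320.0000; (r_i+r_j)·cross = 25·320.0000 = 8000.0000
edge 3: (6.5,31)→(5.5,25.5)  cross = 6.5·25.5 − 5.5·31 = -4.7500; (r_i+r_j)·cross = 12·-4.7500 = -57.0000
edge 4: (5.5,25.5)→(3.5,14)  cross = 5.5·14 − 3.5·25.5 = -12.2500; (r_i+r_j)·cross = 9·-12.2500 = -110.2500
Σcross = 380.5000 → A = |Σcross|/2 = 190.2500 mm²
Σ(r_i+r_j)·cross = 11537.7500 → first moment M = |Σ|/6 = 1922.9583
R_c = M/A = 1922.9583/190.2500 = 10.1075 mm
θ = 182° = 3.176499 rad
V = θ·R_c·A = 3.176499·10.1075·190.2500 = 6108.276 mm³

Volume = 6108.276 mm³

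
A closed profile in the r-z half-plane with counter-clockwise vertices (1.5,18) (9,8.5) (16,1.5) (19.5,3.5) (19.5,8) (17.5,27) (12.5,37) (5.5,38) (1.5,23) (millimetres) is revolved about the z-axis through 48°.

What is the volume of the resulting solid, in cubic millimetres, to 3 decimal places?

Profile (r,z), 9 vertices: (1.5,18) (9,8.5) (16,1.5) (19.5,3.5) (19.5,8) (17.5,27) (12.5,37) (5.5,38) (1.5,23)
edge 0: (1.5,18)→(9,8.5)  cross = 1.5·8.5 − 9·18 = -149.2500; (r_i+r_j)·cross = 10.5·-149.2500 = -1567.1250
edge 1: (9,8.5)→(16,1.5)  cross = 9·1.5 − 16·8.5 = -122.5000; (r_i+r_j)·cross = 25·-122.5000 = -3062.5000
edge 2: (16,1.5)→(19.5,3.5)  cross = 16·3.5 − 19.5·1.5 = 26.7500; (r_i+r_j)·cross = 35.5·26.7500 = 949.6250
edge 3: (19.5,3.5)→(19.5,8)  cross = 19.5·8 − 19.5·3.5 = 87.7500; (r_i+r_j)·cross = 39·87.7500 = 3422.2500
edge 4: (19.5,8)→(17.5,27)  cross = 19.5·27 − 17.5·8 = 386.5000; (r_i+r_j)·cross = 37·386.5000 = 14300.5000
edge 5: (17.5,27)→(12.5,37)  cross = 17.5·37 − 12.5·27 = 310.0000; (r_i+r_j)·cross = 30·310.0000 = 9300.0000
edge 6: (12.5,37)→(5.5,38)  cross = 12.5·38 − 5.5·37 = 271.5000; (r_i+r_j)·cross = 18·271.5000 = 4887.0000
edge 7: (5.5,38)→(1.5,23)  cross = 5.5·23 − 1.5·38 = 69.5000; (r_i+r_j)·cross = 7·69.5000 = 486.5000
edge 8: (1.5,23)→(1.5,18)  cross = 1.5·18 − 1.5·23 = -7.5000; (r_i+r_j)·cross = 3·-7.5000 = -22.5000
Σcross = 872.7500 → A = |Σcross|/2 = 436.3750 mm²
Σ(r_i+r_j)·cross = 28693.7500 → first moment M = |Σ|/6 = 4782.2917
R_c = M/A = 4782.2917/436.3750 = 10.9591 mm
θ = 48° = 0.837758 rad
V = θ·R_c·A = 0.837758·10.9591·436.3750 = 4006.403 mm³

Volume = 4006.403 mm³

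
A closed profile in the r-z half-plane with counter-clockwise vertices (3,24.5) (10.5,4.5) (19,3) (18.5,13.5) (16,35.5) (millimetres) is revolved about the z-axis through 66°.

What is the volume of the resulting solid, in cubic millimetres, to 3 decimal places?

Profile (r,z), 5 vertices: (3,24.5) (10.5,4.5) (19,3) (18.5,13.5) (16,35.5)
edge 0: (3,24.5)→(10.5,4.5)  cross = 3·4.5 − 10.5·24.5 = -243.7500; (r_i+r_j)·cross = 13.5·-243.7500 = -3290.6250
edge 1: (10.5,4.5)→(19,3)  cross = 10.5·3 − 19·4.5 = -54.0000; (r_i+r_j)·cross = 29.5·-54.0000 = -1593.0000
edge 2: (19,3)→(18.5,13.5)  cross = 19·13.5 − 18.5·3 = 201.0000; (r_i+r_j)·cross = 37.5·201.0000 = 7537.5000
edge 3: (18.5,13.5)→(16,35.5)  cross = 18.5·35.5 − 16·13.5 = 440.7500; (r_i+r_j)·cross = 34.5·440.7500 = 15205.8750
edge 4: (16,35.5)→(3,24.5)  cross = 16·24.5 − 3·35.5 = 285.5000; (r_i+r_j)·cross = 19·285.5000 = 5424.5000
Σcross = 629.5000 → A = |Σcross|/2 = 314.7500 mm²
Σ(r_i+r_j)·cross = 23284.2500 → first moment M = |Σ|/6 = 3880.7083
R_c = M/A = 3880.7083/314.7500 = 12.3295 mm
θ = 66° = 1.151917 rad
V = θ·R_c·A = 1.151917·12.3295·314.7500 = 4470.255 mm³

Volume = 4470.255 mm³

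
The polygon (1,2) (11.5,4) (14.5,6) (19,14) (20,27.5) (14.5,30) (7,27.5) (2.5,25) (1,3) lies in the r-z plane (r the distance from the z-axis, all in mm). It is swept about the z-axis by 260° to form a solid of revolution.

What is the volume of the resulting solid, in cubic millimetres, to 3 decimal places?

Profile (r,z), 9 vertices: (1,2) (11.5,4) (14.5,6) (19,14) (20,27.5) (14.5,30) (7,27.5) (2.5,25) (1,3)
edge 0: (1,2)→(11.5,4)  cross = 1·4 − 11.5·2 = -19.0000; (r_i+r_j)·cross = 12.5·-19.0000 = -237.5000
edge 1: (11.5,4)→(14.5,6)  cross = 11.5·6 − 14.5·4 = 11.0000; (r_i+r_j)·cross = 26·11.0000 = 286.0000
edge 2: (14.5,6)→(19,14)  cross = 14.5·14 − 19·6 = 89.0000; (r_i+r_j)·cross = 33.5·89.0000 = 2981.5000
edge 3: (19,14)→(20,27.5)  cross = 19·27.5 − 20·14 = 242.5000; (r_i+r_j)·cross = 39·242.5000 = 9457.5000
edge 4: (20,27.5)→(14.5,30)  cross = 20·30 − 14.5·27.5 = 201.2500; (r_i+r_j)·cross = 34.5·201.2500 = 6943.1250
edge 5: (14.5,30)→(7,27.5)  cross = 14.5·27.5 − 7·30 = 188.7500; (r_i+r_j)·cross = 21.5·188.7500 = 4058.1250
edge 6: (7,27.5)→(2.5,25)  cross = 7·25 − 2.5·27.5 = 106.2500; (r_i+r_j)·cross = 9.5·106.2500 = 1009.3750
edge 7: (2.5,25)→(1,3)  cross = 2.5·3 − 1·25 = -17.5000; (r_i+r_j)·cross = 3.5·-17.5000 = -61.2500
edge 8: (1,3)→(1,2)  cross = 1·2 − 1·3 = -1.0000; (r_i+r_j)·cross = 2·-1.0000 = -2.0000
Σcross = 801.2500 → A = |Σcross|/2 = 400.6250 mm²
Σ(r_i+r_j)·cross = 24434.8750 → first moment M = |Σ|/6 = 4072.4792
R_c = M/A = 4072.4792/400.6250 = 10.1653 mm
θ = 260° = 4.537856 rad
V = θ·R_c·A = 4.537856·10.1653·400.6250 = 18480.324 mm³

Volume = 18480.324 mm³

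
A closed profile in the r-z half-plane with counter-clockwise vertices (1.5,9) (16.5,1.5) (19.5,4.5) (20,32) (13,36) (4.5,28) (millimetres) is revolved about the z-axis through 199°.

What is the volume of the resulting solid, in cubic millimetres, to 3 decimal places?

Volume = 19472.236 mm³

Profile (r,z), 6 vertices: (1.5,9) (16.5,1.5) (19.5,4.5) (20,32) (13,36) (4.5,28)
edge 0: (1.5,9)→(16.5,1.5)  cross = 1.5·1.5 − 16.5·9 = -146.2500; (r_i+r_j)·cross = 18·-146.2500 = -2632.5000
edge 1: (16.5,1.5)→(19.5,4.5)  cross = 16.5·4.5 − 19.5·1.5 = 45.0000; (r_i+r_j)·cross = 36·45.0000 = 1620.0000
edge 2: (19.5,4.5)→(20,32)  cross = 19.5·32 − 20·4.5 = 534.0000; (r_i+r_j)·cross = 39.5·534.0000 = 21093.0000
edge 3: (20,32)→(13,36)  cross = 20·36 − 13·32 = 304.0000; (r_i+r_j)·cross = 33·304.0000 = 10032.0000
edge 4: (13,36)→(4.5,28)  cross = 13·28 − 4.5·36 = 202.0000; (r_i+r_j)·cross = 17.5·202.0000 = 3535.0000
edge 5: (4.5,28)→(1.5,9)  cross = 4.5·9 − 1.5·28 = -1.5000; (r_i+r_j)·cross = 6·-1.5000 = -9.0000
Σcross = 937.2500 → A = |Σcross|/2 = 468.6250 mm²
Σ(r_i+r_j)·cross = 33638.5000 → first moment M = |Σ|/6 = 5606.4167
R_c = M/A = 5606.4167/468.6250 = 11.9635 mm
θ = 199° = 3.473205 rad
V = θ·R_c·A = 3.473205·11.9635·468.6250 = 19472.236 mm³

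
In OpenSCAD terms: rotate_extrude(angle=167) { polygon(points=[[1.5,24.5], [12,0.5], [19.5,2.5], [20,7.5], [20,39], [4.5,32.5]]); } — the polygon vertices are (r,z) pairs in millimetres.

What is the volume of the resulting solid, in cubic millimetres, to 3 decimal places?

Volume = 18301.947 mm³

Profile (r,z), 6 vertices: (1.5,24.5) (12,0.5) (19.5,2.5) (20,7.5) (20,39) (4.5,32.5)
edge 0: (1.5,24.5)→(12,0.5)  cross = 1.5·0.5 − 12·24.5 = -293.2500; (r_i+r_j)·cross = 13.5·-293.2500 = -3958.8750
edge 1: (12,0.5)→(19.5,2.5)  cross = 12·2.5 − 19.5·0.5 = 20.2500; (r_i+r_j)·cross = 31.5·20.2500 = 637.8750
edge 2: (19.5,2.5)→(20,7.5)  cross = 19.5·7.5 − 20·2.5 = 96.2500; (r_i+r_j)·cross = 39.5·96.2500 = 3801.8750
edge 3: (20,7.5)→(20,39)  cross = 20·39 − 20·7.5 = 630.0000; (r_i+r_j)·cross = 40·630.0000 = 25200.0000
edge 4: (20,39)→(4.5,32.5)  cross = 20·32.5 − 4.5·39 = 474.5000; (r_i+r_j)·cross = 24.5·474.5000 = 11625.2500
edge 5: (4.5,32.5)→(1.5,24.5)  cross = 4.5·24.5 − 1.5·32.5 = 61.5000; (r_i+r_j)·cross = 6·61.5000 = 369.0000
Σcross = 989.2500 → A = |Σcross|/2 = 494.6250 mm²
Σ(r_i+r_j)·cross = 37675.1250 → first moment M = |Σ|/6 = 6279.1875
R_c = M/A = 6279.1875/494.6250 = 12.6948 mm
θ = 167° = 2.914700 rad
V = θ·R_c·A = 2.914700·12.6948·494.6250 = 18301.947 mm³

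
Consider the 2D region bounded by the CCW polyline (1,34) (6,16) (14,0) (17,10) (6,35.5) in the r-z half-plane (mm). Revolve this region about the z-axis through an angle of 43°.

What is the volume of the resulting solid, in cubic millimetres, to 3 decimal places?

Profile (r,z), 5 vertices: (1,34) (6,16) (14,0) (17,10) (6,35.5)
edge 0: (1,34)→(6,16)  cross = 1·16 − 6·34 = -188.0000; (r_i+r_j)·cross = 7·-188.0000 = -1316.0000
edge 1: (6,16)→(14,0)  cross = 6·0 − 14·16 = -224.0000; (r_i+r_j)·cross = 20·-224.0000 = -4480.0000
edge 2: (14,0)→(17,10)  cross = 14·10 − 17·0 = 140.0000; (r_i+r_j)·cross = 31·140.0000 = 4340.0000
edge 3: (17,10)→(6,35.5)  cross = 17·35.5 − 6·10 = 543.5000; (r_i+r_j)·cross = 23·543.5000 = 12500.5000
edge 4: (6,35.5)→(1,34)  cross = 6·34 − 1·35.5 = 168.5000; (r_i+r_j)·cross = 7·168.5000 = 1179.5000
Σcross = 440.0000 → A = |Σcross|/2 = 220.0000 mm²
Σ(r_i+r_j)·cross = 12224.0000 → first moment M = |Σ|/6 = 2037.3333
R_c = M/A = 2037.3333/220.0000 = 9.2606 mm
θ = 43° = 0.750492 rad
V = θ·R_c·A = 0.750492·9.2606·220.0000 = 1529.002 mm³

Volume = 1529.002 mm³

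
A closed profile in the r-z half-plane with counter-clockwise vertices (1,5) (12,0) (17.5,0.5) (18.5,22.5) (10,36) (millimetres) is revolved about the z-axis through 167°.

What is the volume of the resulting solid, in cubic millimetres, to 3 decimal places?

Volume = 12611.663 mm³

Profile (r,z), 5 vertices: (1,5) (12,0) (17.5,0.5) (18.5,22.5) (10,36)
edge 0: (1,5)→(12,0)  cross = 1·0 − 12·5 = -60.0000; (r_i+r_j)·cross = 13·-60.0000 = -780.0000
edge 1: (12,0)→(17.5,0.5)  cross = 12·0.5 − 17.5·0 = 6.0000; (r_i+r_j)·cross = 29.5·6.0000 = 177.0000
edge 2: (17.5,0.5)→(18.5,22.5)  cross = 17.5·22.5 − 18.5·0.5 = 384.5000; (r_i+r_j)·cross = 36·384.5000 = 13842.0000
edge 3: (18.5,22.5)→(10,36)  cross = 18.5·36 − 10·22.5 = 441.0000; (r_i+r_j)·cross = 28.5·441.0000 = 12568.5000
edge 4: (10,36)→(1,5)  cross = 10·5 − 1·36 = 14.0000; (r_i+r_j)·cross = 11·14.0000 = 154.0000
Σcross = 785.5000 → A = |Σcross|/2 = 392.7500 mm²
Σ(r_i+r_j)·cross = 25961.5000 → first moment M = |Σ|/6 = 4326.9167
R_c = M/A = 4326.9167/392.7500 = 11.0170 mm
θ = 167° = 2.914700 rad
V = θ·R_c·A = 2.914700·11.0170·392.7500 = 12611.663 mm³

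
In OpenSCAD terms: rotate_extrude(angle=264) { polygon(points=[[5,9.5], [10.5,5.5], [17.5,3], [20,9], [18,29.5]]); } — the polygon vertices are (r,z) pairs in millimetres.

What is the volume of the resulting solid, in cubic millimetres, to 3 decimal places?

Volume = 13460.442 mm³

Profile (r,z), 5 vertices: (5,9.5) (10.5,5.5) (17.5,3) (20,9) (18,29.5)
edge 0: (5,9.5)→(10.5,5.5)  cross = 5·5.5 − 10.5·9.5 = -72.2500; (r_i+r_j)·cross = 15.5·-72.2500 = -1119.8750
edge 1: (10.5,5.5)→(17.5,3)  cross = 10.5·3 − 17.5·5.5 = -64.7500; (r_i+r_j)·cross = 28·-64.7500 = -1813.0000
edge 2: (17.5,3)→(20,9)  cross = 17.5·9 − 20·3 = 97.5000; (r_i+r_j)·cross = 37.5·97.5000 = 3656.2500
edge 3: (20,9)→(18,29.5)  cross = 20·29.5 − 18·9 = 428.0000; (r_i+r_j)·cross = 38·428.0000 = 16264.0000
edge 4: (18,29.5)→(5,9.5)  cross = 18·9.5 − 5·29.5 = 23.5000; (r_i+r_j)·cross = 23·23.5000 = 540.5000
Σcross = 412.0000 → A = |Σcross|/2 = 206.0000 mm²
Σ(r_i+r_j)·cross = 17527.8750 → first moment M = |Σ|/6 = 2921.3125
R_c = M/A = 2921.3125/206.0000 = 14.1811 mm
θ = 264° = 4.607669 rad
V = θ·R_c·A = 4.607669·14.1811·206.0000 = 13460.442 mm³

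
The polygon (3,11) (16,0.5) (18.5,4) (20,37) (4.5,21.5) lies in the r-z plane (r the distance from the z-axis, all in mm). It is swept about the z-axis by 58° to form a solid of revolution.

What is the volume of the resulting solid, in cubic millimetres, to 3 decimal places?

Profile (r,z), 5 vertices: (3,11) (16,0.5) (18.5,4) (20,37) (4.5,21.5)
edge 0: (3,11)→(16,0.5)  cross = 3·0.5 − 16·11 = -174.5000; (r_i+r_j)·cross = 19·-174.5000 = -3315.5000
edge 1: (16,0.5)→(18.5,4)  cross = 16·4 − 18.5·0.5 = 54.7500; (r_i+r_j)·cross = 34.5·54.7500 = 1888.8750
edge 2: (18.5,4)→(20,37)  cross = 18.5·37 − 20·4 = 604.5000; (r_i+r_j)·cross = 38.5·604.5000 = 23273.2500
edge 3: (20,37)→(4.5,21.5)  cross = 20·21.5 − 4.5·37 = 263.5000; (r_i+r_j)·cross = 24.5·263.5000 = 6455.7500
edge 4: (4.5,21.5)→(3,11)  cross = 4.5·11 − 3·21.5 = -15.0000; (r_i+r_j)·cross = 7.5·-15.0000 = -112.5000
Σcross = 733.2500 → A = |Σcross|/2 = 366.6250 mm²
Σ(r_i+r_j)·cross = 28189.8750 → first moment M = |Σ|/6 = 4698.3125
R_c = M/A = 4698.3125/366.6250 = 12.8150 mm
θ = 58° = 1.012291 rad
V = θ·R_c·A = 1.012291·12.8150·366.6250 = 4756.059 mm³

Volume = 4756.059 mm³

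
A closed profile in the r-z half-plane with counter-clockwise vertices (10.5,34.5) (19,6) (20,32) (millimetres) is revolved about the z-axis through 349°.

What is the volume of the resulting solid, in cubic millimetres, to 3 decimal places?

Volume = 12537.972 mm³

Profile (r,z), 3 vertices: (10.5,34.5) (19,6) (20,32)
edge 0: (10.5,34.5)→(19,6)  cross = 10.5·6 − 19·34.5 = -592.5000; (r_i+r_j)·cross = 29.5·-592.5000 = -17478.7500
edge 1: (19,6)→(20,32)  cross = 19·32 − 20·6 = 488.0000; (r_i+r_j)·cross = 39·488.0000 = 19032.0000
edge 2: (20,32)→(10.5,34.5)  cross = 20·34.5 − 10.5·32 = 354.0000; (r_i+r_j)·cross = 30.5·354.0000 = 10797.0000
Σcross = 249.5000 → A = |Σcross|/2 = 124.7500 mm²
Σ(r_i+r_j)·cross = 12350.2500 → first moment M = |Σ|/6 = 2058.3750
R_c = M/A = 2058.3750/124.7500 = 16.5000 mm
θ = 349° = 6.091199 rad
V = θ·R_c·A = 6.091199·16.5000·124.7500 = 12537.972 mm³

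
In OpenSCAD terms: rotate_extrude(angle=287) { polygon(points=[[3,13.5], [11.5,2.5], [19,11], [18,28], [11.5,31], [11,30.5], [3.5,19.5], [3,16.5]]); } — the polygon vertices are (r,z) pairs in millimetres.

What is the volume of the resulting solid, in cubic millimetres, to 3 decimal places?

Volume = 17790.636 mm³

Profile (r,z), 8 vertices: (3,13.5) (11.5,2.5) (19,11) (18,28) (11.5,31) (11,30.5) (3.5,19.5) (3,16.5)
edge 0: (3,13.5)→(11.5,2.5)  cross = 3·2.5 − 11.5·13.5 = -147.7500; (r_i+r_j)·cross = 14.5·-147.7500 = -2142.3750
edge 1: (11.5,2.5)→(19,11)  cross = 11.5·11 − 19·2.5 = 79.0000; (r_i+r_j)·cross = 30.5·79.0000 = 2409.5000
edge 2: (19,11)→(18,28)  cross = 19·28 − 18·11 = 334.0000; (r_i+r_j)·cross = 37·334.0000 = 12358.0000
edge 3: (18,28)→(11.5,31)  cross = 18·31 − 11.5·28 = 236.0000; (r_i+r_j)·cross = 29.5·236.0000 = 6962.0000
edge 4: (11.5,31)→(11,30.5)  cross = 11.5·30.5 − 11·31 = 9.7500; (r_i+r_j)·cross = 22.5·9.7500 = 219.3750
edge 5: (11,30.5)→(3.5,19.5)  cross = 11·19.5 − 3.5·30.5 = 107.7500; (r_i+r_j)·cross = 14.5·107.7500 = 1562.3750
edge 6: (3.5,19.5)→(3,16.5)  cross = 3.5·16.5 − 3·19.5 = -0.7500; (r_i+r_j)·cross = 6.5·-0.7500 = -4.8750
edge 7: (3,16.5)→(3,13.5)  cross = 3·13.5 − 3·16.5 = -9.0000; (r_i+r_j)·cross = 6·-9.0000 = -54.0000
Σcross = 609.0000 → A = |Σcross|/2 = 304.5000 mm²
Σ(r_i+r_j)·cross = 21310.0000 → first moment M = |Σ|/6 = 3551.6667
R_c = M/A = 3551.6667/304.5000 = 11.6639 mm
θ = 287° = 5.009095 rad
V = θ·R_c·A = 5.009095·11.6639·304.5000 = 17790.636 mm³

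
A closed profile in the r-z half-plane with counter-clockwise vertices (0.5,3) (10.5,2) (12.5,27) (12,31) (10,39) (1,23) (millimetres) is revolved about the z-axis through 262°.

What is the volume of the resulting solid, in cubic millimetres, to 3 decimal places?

Volume = 9701.878 mm³

Profile (r,z), 6 vertices: (0.5,3) (10.5,2) (12.5,27) (12,31) (10,39) (1,23)
edge 0: (0.5,3)→(10.5,2)  cross = 0.5·2 − 10.5·3 = -30.5000; (r_i+r_j)·cross = 11·-30.5000 = -335.5000
edge 1: (10.5,2)→(12.5,27)  cross = 10.5·27 − 12.5·2 = 258.5000; (r_i+r_j)·cross = 23·258.5000 = 5945.5000
edge 2: (12.5,27)→(12,31)  cross = 12.5·31 − 12·27 = 63.5000; (r_i+r_j)·cross = 24.5·63.5000 = 1555.7500
edge 3: (12,31)→(10,39)  cross = 12·39 − 10·31 = 158.0000; (r_i+r_j)·cross = 22·158.0000 = 3476.0000
edge 4: (10,39)→(1,23)  cross = 10·23 − 1·39 = 191.0000; (r_i+r_j)·cross = 11·191.0000 = 2101.0000
edge 5: (1,23)→(0.5,3)  cross = 1·3 − 0.5·23 = -8.5000; (r_i+r_j)·cross = 1.5·-8.5000 = -12.7500
Σcross = 632.0000 → A = |Σcross|/2 = 316.0000 mm²
Σ(r_i+r_j)·cross = 12730.0000 → first moment M = |Σ|/6 = 2121.6667
R_c = M/A = 2121.6667/316.0000 = 6.7141 mm
θ = 262° = 4.572763 rad
V = θ·R_c·A = 4.572763·6.7141·316.0000 = 9701.878 mm³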